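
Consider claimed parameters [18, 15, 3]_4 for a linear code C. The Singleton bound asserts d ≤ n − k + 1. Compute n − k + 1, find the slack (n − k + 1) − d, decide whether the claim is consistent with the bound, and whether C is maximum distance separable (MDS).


Singleton RHS = n − k + 1 = 4, slack = 1, bound satisfied, not MDS.

Singleton bound: d ≤ n − k + 1.
Here n = 18, k = 15, so n − k + 1 = 4.
Given d = 3, check d ≤ 4: YES.
Slack = (n − k + 1) − d = 1.
The code is NOT MDS (slack = 1 > 0).
Description: the claimed parameters are [18, 15, 3]_4; such a code would be non-MDS.


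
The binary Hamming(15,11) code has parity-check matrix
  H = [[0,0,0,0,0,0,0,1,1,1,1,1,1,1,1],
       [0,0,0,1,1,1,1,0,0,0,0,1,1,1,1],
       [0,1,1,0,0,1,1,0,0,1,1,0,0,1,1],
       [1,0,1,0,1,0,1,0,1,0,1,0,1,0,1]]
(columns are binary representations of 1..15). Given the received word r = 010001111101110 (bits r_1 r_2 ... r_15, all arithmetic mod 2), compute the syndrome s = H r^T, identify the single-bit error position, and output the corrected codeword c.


s = (0, 1, 1, 1)^T, error position = 7, corrected codeword c = 010001011101110

Compute s = H r^T mod 2 one row at a time:
  s_1 = 1 + 1 + 1 + 0 + 1 + 1 + 1 + 0 = 6 ≡ 0 (mod 2).
  s_2 = 0 + 0 + 1 + 1 + 1 + 1 + 1 + 0 = 5 ≡ 1 (mod 2).
  s_3 = 1 + 0 + 1 + 1 + 1 + 0 + 1 + 0 = 5 ≡ 1 (mod 2).
  s_4 = 0 + 0 + 0 + 1 + 1 + 0 + 1 + 0 = 3 ≡ 1 (mod 2).
s = (0, 1, 1, 1)^T — this equals column 7 of H (binary 0111), so error is at position 7.
Correct: flip bit 7 of r = 010001111101110 to get c = 010001011101110.


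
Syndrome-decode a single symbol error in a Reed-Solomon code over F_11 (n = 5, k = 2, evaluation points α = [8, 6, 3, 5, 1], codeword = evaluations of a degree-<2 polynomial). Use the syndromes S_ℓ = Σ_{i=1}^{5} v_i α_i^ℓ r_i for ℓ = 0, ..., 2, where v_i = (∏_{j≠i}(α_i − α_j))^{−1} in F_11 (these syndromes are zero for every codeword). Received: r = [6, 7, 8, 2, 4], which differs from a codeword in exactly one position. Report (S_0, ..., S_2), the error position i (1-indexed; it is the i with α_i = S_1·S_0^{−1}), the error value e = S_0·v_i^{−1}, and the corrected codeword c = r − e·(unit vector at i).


S = (10, 8, 2), error at position 3, error magnitude e = 5, c = [6, 7, 3, 2, 4].

Step 1: column multipliers v_i = (∏_{j≠i}(α_i − α_j))^{−1} mod 11.
  i = 1 (α = 8): (8−6)(8−3)(8−5)(8−1) = 2·5·3·7 = 210 ≡ 1, so v_1 = 1^{−1} = 1 (mod 11).
  i = 2 (α = 6): (6−8)(6−3)(6−5)(6−1) = (−2)·3·1·5 = −30 ≡ 3, so v_2 = 3^{−1} = 4 (mod 11).
  i = 3 (α = 3): (3−8)(3−6)(3−5)(3−1) = (−5)·(−3)·(−2)·2 = −60 ≡ 6, so v_3 = 6^{−1} = 2 (mod 11).
  i = 4 (α = 5): (5−8)(5−6)(5−3)(5−1) = (−3)·(−1)·2·4 = 24 ≡ 2, so v_4 = 2^{−1} = 6 (mod 11).
  i = 5 (α = 1): (1−8)(1−6)(1−3)(1−5) = (−7)·(−5)·(−2)·(−4) = 280 ≡ 5, so v_5 = 5^{−1} = 9 (mod 11).
  v = [1, 4, 2, 6, 9].
Step 2: syndromes of r = [6, 7, 8, 2, 4] (all sums mod 11).
  S_0 = Σ v_i r_i = 1·6 + 4·7 + 2·8 + 6·2 + 9·4 = 98 ≡ 10.
  S_1 = Σ v_i α_i r_i = 1·8·6 + 4·6·7 + 2·3·8 + 6·5·2 + 9·1·4 = 360 ≡ 8.
  α_i^2 mod 11 = [9, 3, 9, 3, 1].
  S_2 = Σ v_i α_i^2 r_i = 1·9·6 + 4·3·7 + 2·9·8 + 6·3·2 + 9·1·4 = 354 ≡ 2.
  S = (10, 8, 2) ≠ 0, so r is not a codeword (an error is present).
Step 3: locate the error. For a single error e at position i, S_ℓ = v_i·e·α_i^ℓ, so α_err = S_1/S_0.
  S_0^{−1} = 10^{−1} = 10 (mod 11), so α_err = 8·10 = 80 ≡ 3 = α_3. Error position i = 3.
  Consistency check: S_2/S_1 = 2·7 = 14 ≡ 3 = α_err ✓ (single-error assumption holds).
Step 4: error magnitude e = S_0/v_3 = S_0·∏_{j≠3}(α_3 − α_j) = 10·6 = 60 ≡ 5 (mod 11).
Step 5: correct position 3: c_3 = r_3 − e = 8 − 5 ≡ 3 (mod 11). Hence c = [6, 7, 3, 2, 4].
  Check: interpolating c through the α_i gives m(x) = 10 + 5·x (degree < 2) with m(α_i) = c_i for every i, so c is indeed a codeword.


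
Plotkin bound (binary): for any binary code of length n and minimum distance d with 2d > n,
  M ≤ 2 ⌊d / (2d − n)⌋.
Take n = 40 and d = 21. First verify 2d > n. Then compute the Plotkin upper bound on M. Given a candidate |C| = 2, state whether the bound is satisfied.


Plotkin bound M ≤ 20; given |C| = 2 ≤ bound (satisfied).

Check applicability: 2d = 42, n = 40.
2d − n = 2 > 0, so Plotkin applies.
Compute d/(2d−n) = 21/2 ≈ 10.5000.
⌊d/(2d−n)⌋ = 10.
Plotkin bound: M ≤ 2·10 = 20.
Given |C| = 2, check: satisfied.
This |C| is below the Plotkin bound.


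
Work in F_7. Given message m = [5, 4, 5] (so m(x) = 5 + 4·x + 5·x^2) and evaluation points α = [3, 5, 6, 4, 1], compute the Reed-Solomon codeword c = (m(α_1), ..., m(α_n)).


c = [6, 3, 6, 3, 0]

Message polynomial: m(x) = 5 + 4·x + 5·x^2 (mod 7).
For each evaluation point α_i, compute m(α_i) mod 7:
  α_1 = 3: Horner steps 5 → 5 → 6, so m(3) = 6.
  α_2 = 5: Horner steps 5 → 1 → 3, so m(5) = 3.
  α_3 = 6: Horner steps 5 → 6 → 6, so m(6) = 6.
  α_4 = 4: Horner steps 5 → 3 → 3, so m(4) = 3.
  α_5 = 1: Horner steps 5 → 2 → 0, so m(1) = 0.
Codeword c = [6, 3, 6, 3, 0] ∈ F_7^5.


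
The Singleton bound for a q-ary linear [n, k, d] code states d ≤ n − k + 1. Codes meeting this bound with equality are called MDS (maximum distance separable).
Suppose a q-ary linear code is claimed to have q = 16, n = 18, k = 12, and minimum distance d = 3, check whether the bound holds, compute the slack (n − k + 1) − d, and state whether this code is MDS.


Singleton RHS = n − k + 1 = 7, slack = 4, bound satisfied, not MDS.

Singleton bound: d ≤ n − k + 1.
Here n = 18, k = 12, so n − k + 1 = 7.
Given d = 3, check d ≤ 7: YES.
Slack = (n − k + 1) − d = 4.
The code is NOT MDS (slack = 4 > 0).
Description: the claimed parameters are [18, 12, 3]_16; such a code would be non-MDS.


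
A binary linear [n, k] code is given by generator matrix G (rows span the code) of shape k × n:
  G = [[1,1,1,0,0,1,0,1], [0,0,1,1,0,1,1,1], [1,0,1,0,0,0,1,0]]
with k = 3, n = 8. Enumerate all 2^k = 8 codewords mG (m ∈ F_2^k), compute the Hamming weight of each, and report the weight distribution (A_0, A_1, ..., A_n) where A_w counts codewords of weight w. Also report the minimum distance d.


Weight distribution: A_0 = 1, A_3 = 2, A_4 = 3, A_5 = 2. Minimum distance d = 3.

Enumerate all 2^3 = 8 messages m ∈ F_2^3.
For each, compute codeword c = mG in F_2^8, then tally its weight.
  m = 000 → c = 00000000, weight = 0.
  m = 100 → c = 11100101, weight = 5.
  m = 010 → c = 00110111, weight = 5.
  m = 110 → c = 11010010, weight = 4.
  m = 001 → c = 10100010, weight = 3.
  m = 101 → c = 01000111, weight = 4.
  m = 011 → c = 10010101, weight = 4.
  m = 111 → c = 01110000, weight = 3.
Tally weights:
  weight 0: 1 codewords.
  weight 3: 2 codewords.
  weight 4: 3 codewords.
  weight 5: 2 codewords.
Minimum distance d = smallest w > 0 with A_w > 0 = 3.
Sanity: Σ A_w = 8 = 2^3 = 8 ✓.


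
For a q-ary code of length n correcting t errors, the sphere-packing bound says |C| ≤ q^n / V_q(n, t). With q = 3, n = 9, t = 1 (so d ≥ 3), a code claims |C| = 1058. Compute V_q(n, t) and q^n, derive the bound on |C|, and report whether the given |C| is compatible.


V_q(n, t) = 19, q^n = 19683, Hamming bound = 1035, |C| = 1058 > bound (violated).

Step 1: Compute V_q(n, t) = Σ_{j=0}^1 C(n, j) (q−1)^j.
  j = 0: C(9,0)·(2)^0 = 1·1 = 1.
  j = 1: C(9,1)·(2)^1 = 9·2 = 18.
  V_q(n, t) = 1 + 18 = 19.
Step 2: q^n = 3^9 = 19683.
Step 3: Hamming bound ⌊q^n / V_q(n,t)⌋ = ⌊19683/19⌋ = 1035.
Step 4: Compare |C| = 1058 to 1035: violated.
The claimed |C| lies above the Hamming bound, so no 3-ary code of length 9 with d ≥ 3 can have 1058 codewords.


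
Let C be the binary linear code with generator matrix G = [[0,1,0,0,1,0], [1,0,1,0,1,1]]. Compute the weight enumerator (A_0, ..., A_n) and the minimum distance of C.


Weight distribution: A_0 = 1, A_2 = 1, A_4 = 2. Minimum distance d = 2.

Enumerate all 2^2 = 4 messages m ∈ F_2^2.
For each, compute codeword c = mG in F_2^6, then tally its weight.
  m = 00 → c = 000000, weight = 0.
  m = 10 → c = 010010, weight = 2.
  m = 01 → c = 101011, weight = 4.
  m = 11 → c = 111001, weight = 4.
Tally weights:
  weight 0: 1 codewords.
  weight 2: 1 codewords.
  weight 4: 2 codewords.
Minimum distance d = smallest w > 0 with A_w > 0 = 2.
Sanity: Σ A_w = 4 = 2^2 = 4 ✓.


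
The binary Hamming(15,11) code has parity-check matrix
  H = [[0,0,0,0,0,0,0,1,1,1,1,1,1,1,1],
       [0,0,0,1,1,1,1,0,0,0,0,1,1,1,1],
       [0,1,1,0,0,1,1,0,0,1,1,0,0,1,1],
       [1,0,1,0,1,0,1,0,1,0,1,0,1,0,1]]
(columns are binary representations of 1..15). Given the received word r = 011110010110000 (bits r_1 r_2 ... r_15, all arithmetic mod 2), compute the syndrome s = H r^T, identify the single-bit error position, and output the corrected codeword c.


s = (1, 0, 0, 1)^T, error position = 9, corrected codeword c = 011110011110000

Compute s = H r^T mod 2 one row at a time:
  s_1 = 1 + 0 + 1 + 1 + 0 + 0 + 0 + 0 = 3 ≡ 1 (mod 2).
  s_2 = 1 + 1 + 0 + 0 + 0 + 0 + 0 + 0 = 2 ≡ 0 (mod 2).
  s_3 = 1 + 1 + 0 + 0 + 1 + 1 + 0 + 0 = 4 ≡ 0 (mod 2).
  s_4 = 0 + 1 + 1 + 0 + 0 + 1 + 0 + 0 = 3 ≡ 1 (mod 2).
s = (1, 0, 0, 1)^T — this equals column 9 of H (binary 1001), so error is at position 9.
Correct: flip bit 9 of r = 011110010110000 to get c = 011110011110000.


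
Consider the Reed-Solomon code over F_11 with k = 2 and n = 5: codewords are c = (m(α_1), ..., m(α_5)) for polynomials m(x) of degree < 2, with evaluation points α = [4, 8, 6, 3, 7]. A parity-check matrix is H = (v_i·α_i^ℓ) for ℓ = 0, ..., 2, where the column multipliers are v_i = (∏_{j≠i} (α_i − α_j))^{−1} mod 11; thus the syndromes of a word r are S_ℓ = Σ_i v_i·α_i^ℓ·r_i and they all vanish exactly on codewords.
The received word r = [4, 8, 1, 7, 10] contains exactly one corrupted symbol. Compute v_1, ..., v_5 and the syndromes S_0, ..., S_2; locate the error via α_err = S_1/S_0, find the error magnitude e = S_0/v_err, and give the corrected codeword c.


S = (6, 2, 8), error at position 1, error magnitude e = 10, c = [5, 8, 1, 7, 10].

Step 1: column multipliers v_i = (∏_{j≠i}(α_i − α_j))^{−1} mod 11.
  i = 1 (α = 4): (4−8)(4−6)(4−3)(4−7) = (−4)·(−2)·1·(−3) = −24 ≡ 9, so v_1 = 9^{−1} = 5 (mod 11).
  i = 2 (α = 8): (8−4)(8−6)(8−3)(8−7) = 4·2·5·1 = 40 ≡ 7, so v_2 = 7^{−1} = 8 (mod 11).
  i = 3 (α = 6): (6−4)(6−8)(6−3)(6−7) = 2·(−2)·3·(−1) = 12 ≡ 1, so v_3 = 1^{−1} = 1 (mod 11).
  i = 4 (α = 3): (3−4)(3−8)(3−6)(3−7) = (−1)·(−5)·(−3)·(−4) = 60 ≡ 5, so v_4 = 5^{−1} = 9 (mod 11).
  i = 5 (α = 7): (7−4)(7−8)(7−6)(7−3) = 3·(−1)·1·4 = −12 ≡ 10, so v_5 = 10^{−1} = 10 (mod 11).
  v = [5, 8, 1, 9, 10].
Step 2: syndromes of r = [4, 8, 1, 7, 10] (all sums mod 11).
  S_0 = Σ v_i r_i = 5·4 + 8·8 + 1·1 + 9·7 + 10·10 = 248 ≡ 6.
  S_1 = Σ v_i α_i r_i = 5·4·4 + 8·8·8 + 1·6·1 + 9·3·7 + 10·7·10 = 1487 ≡ 2.
  α_i^2 mod 11 = [5, 9, 3, 9, 5].
  S_2 = Σ v_i α_i^2 r_i = 5·5·4 + 8·9·8 + 1·3·1 + 9·9·7 + 10·5·10 = 1746 ≡ 8.
  S = (6, 2, 8) ≠ 0, so r is not a codeword (an error is present).
Step 3: locate the error. For a single error e at position i, S_ℓ = v_i·e·α_i^ℓ, so α_err = S_1/S_0.
  S_0^{−1} = 6^{−1} = 2 (mod 11), so α_err = 2·2 = 4 ≡ 4 = α_1. Error position i = 1.
  Consistency check: S_2/S_1 = 8·6 = 48 ≡ 4 = α_err ✓ (single-error assumption holds).
Step 4: error magnitude e = S_0/v_1 = S_0·∏_{j≠1}(α_1 − α_j) = 6·9 = 54 ≡ 10 (mod 11).
Step 5: correct position 1: c_1 = r_1 − e = 4 − 10 ≡ 5 (mod 11). Hence c = [5, 8, 1, 7, 10].
  Check: interpolating c through the α_i gives m(x) = 2 + 9·x (degree < 2) with m(α_i) = c_i for every i, so c is indeed a codeword.


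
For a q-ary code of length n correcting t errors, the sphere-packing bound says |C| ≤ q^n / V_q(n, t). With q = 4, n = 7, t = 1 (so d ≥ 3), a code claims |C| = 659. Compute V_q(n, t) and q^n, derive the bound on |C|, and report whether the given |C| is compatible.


V_q(n, t) = 22, q^n = 16384, Hamming bound = 744, |C| = 659 ≤ bound (satisfied).

Step 1: Compute V_q(n, t) = Σ_{j=0}^1 C(n, j) (q−1)^j.
  j = 0: C(7,0)·(3)^0 = 1·1 = 1.
  j = 1: C(7,1)·(3)^1 = 7·3 = 21.
  V_q(n, t) = 1 + 21 = 22.
Step 2: q^n = 4^7 = 16384.
Step 3: Hamming bound ⌊q^n / V_q(n,t)⌋ = ⌊16384/22⌋ = 744.
Step 4: Compare |C| = 659 to 744: satisfied.
The claimed |C| lies below the Hamming bound.


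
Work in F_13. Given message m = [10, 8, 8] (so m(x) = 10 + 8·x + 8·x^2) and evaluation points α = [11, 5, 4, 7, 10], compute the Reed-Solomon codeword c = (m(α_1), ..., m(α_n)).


c = [0, 3, 1, 3, 6]

Message polynomial: m(x) = 10 + 8·x + 8·x^2 (mod 13).
For each evaluation point α_i, compute m(α_i) mod 13:
  α_1 = 11: Horner steps 8 → 5 → 0, so m(11) = 0.
  α_2 = 5: Horner steps 8 → 9 → 3, so m(5) = 3.
  α_3 = 4: Horner steps 8 → 1 → 1, so m(4) = 1.
  α_4 = 7: Horner steps 8 → 12 → 3, so m(7) = 3.
  α_5 = 10: Horner steps 8 → 10 → 6, so m(10) = 6.
Codeword c = [0, 3, 1, 3, 6] ∈ F_13^5.


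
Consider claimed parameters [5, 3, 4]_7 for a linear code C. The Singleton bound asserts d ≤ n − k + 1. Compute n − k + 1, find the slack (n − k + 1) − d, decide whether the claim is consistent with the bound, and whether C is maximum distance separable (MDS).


Singleton RHS = n − k + 1 = 3, slack = -1, bound violated (no such code; not MDS).

Singleton bound: d ≤ n − k + 1.
Here n = 5, k = 3, so n − k + 1 = 3.
Given d = 4, check d ≤ 3: NO.
Slack = (n − k + 1) − d = -1.
The slack is negative: d = 4 exceeds n − k + 1 = 3 by 1, so the Singleton bound is violated and no linear [5, 3, 4]_7 code can exist. In particular it is not MDS (MDS requires d = n − k + 1 exactly).
Description: the claimed parameters are [5, 3, 4]_7; such a code would be impossible (violates the Singleton bound).


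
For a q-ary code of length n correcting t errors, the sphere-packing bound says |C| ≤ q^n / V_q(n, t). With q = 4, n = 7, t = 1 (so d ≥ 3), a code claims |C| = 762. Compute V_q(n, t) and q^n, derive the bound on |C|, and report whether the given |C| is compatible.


V_q(n, t) = 22, q^n = 16384, Hamming bound = 744, |C| = 762 > bound (violated).

Step 1: Compute V_q(n, t) = Σ_{j=0}^1 C(n, j) (q−1)^j.
  j = 0: C(7,0)·(3)^0 = 1·1 = 1.
  j = 1: C(7,1)·(3)^1 = 7·3 = 21.
  V_q(n, t) = 1 + 21 = 22.
Step 2: q^n = 4^7 = 16384.
Step 3: Hamming bound ⌊q^n / V_q(n,t)⌋ = ⌊16384/22⌋ = 744.
Step 4: Compare |C| = 762 to 744: violated.
The claimed |C| lies above the Hamming bound, so no 4-ary code of length 7 with d ≥ 3 can have 762 codewords.


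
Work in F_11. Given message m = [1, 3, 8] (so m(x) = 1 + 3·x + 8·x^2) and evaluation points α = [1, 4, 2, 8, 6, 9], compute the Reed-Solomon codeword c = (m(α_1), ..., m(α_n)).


c = [1, 9, 6, 9, 10, 5]

Message polynomial: m(x) = 1 + 3·x + 8·x^2 (mod 11).
For each evaluation point α_i, compute m(α_i) mod 11:
  α_1 = 1: Horner steps 8 → 0 → 1, so m(1) = 1.
  α_2 = 4: Horner steps 8 → 2 → 9, so m(4) = 9.
  α_3 = 2: Horner steps 8 → 8 → 6, so m(2) = 6.
  α_4 = 8: Horner steps 8 → 1 → 9, so m(8) = 9.
  α_5 = 6: Horner steps 8 → 7 → 10, so m(6) = 10.
  α_6 = 9: Horner steps 8 → 9 → 5, so m(9) = 5.
Codeword c = [1, 9, 6, 9, 10, 5] ∈ F_11^6.


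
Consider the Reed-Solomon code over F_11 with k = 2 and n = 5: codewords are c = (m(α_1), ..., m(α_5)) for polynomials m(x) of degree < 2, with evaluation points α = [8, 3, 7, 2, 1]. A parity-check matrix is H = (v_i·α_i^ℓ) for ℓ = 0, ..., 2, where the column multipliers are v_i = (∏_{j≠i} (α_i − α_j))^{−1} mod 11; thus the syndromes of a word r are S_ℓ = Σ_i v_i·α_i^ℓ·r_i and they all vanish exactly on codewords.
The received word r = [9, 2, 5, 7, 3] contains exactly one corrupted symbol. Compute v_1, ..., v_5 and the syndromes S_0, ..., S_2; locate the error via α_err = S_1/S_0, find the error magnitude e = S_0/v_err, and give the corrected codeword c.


S = (5, 4, 1), error at position 2, error magnitude e = 2, c = [9, 0, 5, 7, 3].

Step 1: column multipliers v_i = (∏_{j≠i}(α_i − α_j))^{−1} mod 11.
  i = 1 (α = 8): (8−3)(8−7)(8−2)(8−1) = 5·1·6·7 = 210 ≡ 1, so v_1 = 1^{−1} = 1 (mod 11).
  i = 2 (α = 3): (3−8)(3−7)(3−2)(3−1) = (−5)·(−4)·1·2 = 40 ≡ 7, so v_2 = 7^{−1} = 8 (mod 11).
  i = 3 (α = 7): (7−8)(7−3)(7−2)(7−1) = (−1)·4·5·6 = −120 ≡ 1, so v_3 = 1^{−1} = 1 (mod 11).
  i = 4 (α = 2): (2−8)(2−3)(2−7)(2−1) = (−6)·(−1)·(−5)·1 = −30 ≡ 3, so v_4 = 3^{−1} = 4 (mod 11).
  i = 5 (α = 1): (1−8)(1−3)(1−7)(1−2) = (−7)·(−2)·(−6)·(−1) = 84 ≡ 7, so v_5 = 7^{−1} = 8 (mod 11).
  v = [1, 8, 1, 4, 8].
Step 2: syndromes of r = [9, 2, 5, 7, 3] (all sums mod 11).
  S_0 = Σ v_i r_i = 1·9 + 8·2 + 1·5 + 4·7 + 8·3 = 82 ≡ 5.
  S_1 = Σ v_i α_i r_i = 1·8·9 + 8·3·2 + 1·7·5 + 4·2·7 + 8·1·3 = 235 ≡ 4.
  α_i^2 mod 11 = [9, 9, 5, 4, 1].
  S_2 = Σ v_i α_i^2 r_i = 1·9·9 + 8·9·2 + 1·5·5 + 4·4·7 + 8·1·3 = 386 ≡ 1.
  S = (5, 4, 1) ≠ 0, so r is not a codeword (an error is present).
Step 3: locate the error. For a single error e at position i, S_ℓ = v_i·e·α_i^ℓ, so α_err = S_1/S_0.
  S_0^{−1} = 5^{−1} = 9 (mod 11), so α_err = 4·9 = 36 ≡ 3 = α_2. Error position i = 2.
  Consistency check: S_2/S_1 = 1·3 = 3 ≡ 3 = α_err ✓ (single-error assumption holds).
Step 4: error magnitude e = S_0/v_2 = S_0·∏_{j≠2}(α_2 − α_j) = 5·7 = 35 ≡ 2 (mod 11).
Step 5: correct position 2: c_2 = r_2 − e = 2 − 2 ≡ 0 (mod 11). Hence c = [9, 0, 5, 7, 3].
  Check: interpolating c through the α_i gives m(x) = 10 + 4·x (degree < 2) with m(α_i) = c_i for every i, so c is indeed a codeword.


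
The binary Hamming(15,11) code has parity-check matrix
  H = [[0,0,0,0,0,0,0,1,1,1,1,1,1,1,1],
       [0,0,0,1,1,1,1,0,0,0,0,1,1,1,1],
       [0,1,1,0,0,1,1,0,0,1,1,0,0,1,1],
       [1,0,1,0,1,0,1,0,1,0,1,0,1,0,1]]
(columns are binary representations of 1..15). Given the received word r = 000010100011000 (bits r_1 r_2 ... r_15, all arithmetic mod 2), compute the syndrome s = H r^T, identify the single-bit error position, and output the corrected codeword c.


s = (0, 1, 0, 1)^T, error position = 5, corrected codeword c = 000000100011000

Compute s = H r^T mod 2 one row at a time:
  s_1 = 0 + 0 + 0 + 1 + 1 + 0 + 0 + 0 = 2 ≡ 0 (mod 2).
  s_2 = 0 + 1 + 0 + 1 + 1 + 0 + 0 + 0 = 3 ≡ 1 (mod 2).
  s_3 = 0 + 0 + 0 + 1 + 0 + 1 + 0 + 0 = 2 ≡ 0 (mod 2).
  s_4 = 0 + 0 + 1 + 1 + 0 + 1 + 0 + 0 = 3 ≡ 1 (mod 2).
s = (0, 1, 0, 1)^T — this equals column 5 of H (binary 0101), so error is at position 5.
Correct: flip bit 5 of r = 000010100011000 to get c = 000000100011000.


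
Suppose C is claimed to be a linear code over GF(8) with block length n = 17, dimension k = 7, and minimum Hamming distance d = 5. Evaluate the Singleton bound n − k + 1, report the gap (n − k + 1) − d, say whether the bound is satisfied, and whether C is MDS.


Singleton RHS = n − k + 1 = 11, slack = 6, bound satisfied, not MDS.

Singleton bound: d ≤ n − k + 1.
Here n = 17, k = 7, so n − k + 1 = 11.
Given d = 5, check d ≤ 11: YES.
Slack = (n − k + 1) − d = 6.
The code is NOT MDS (slack = 6 > 0).
Description: the claimed parameters are [17, 7, 5]_8; such a code would be non-MDS.


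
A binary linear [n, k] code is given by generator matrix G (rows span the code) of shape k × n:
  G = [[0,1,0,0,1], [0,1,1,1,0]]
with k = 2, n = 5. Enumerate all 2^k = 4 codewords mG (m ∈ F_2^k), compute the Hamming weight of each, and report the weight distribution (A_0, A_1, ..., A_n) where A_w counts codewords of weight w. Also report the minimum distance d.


Weight distribution: A_0 = 1, A_2 = 1, A_3 = 2. Minimum distance d = 2.

Enumerate all 2^2 = 4 messages m ∈ F_2^2.
For each, compute codeword c = mG in F_2^5, then tally its weight.
  m = 00 → c = 00000, weight = 0.
  m = 10 → c = 01001, weight = 2.
  m = 01 → c = 01110, weight = 3.
  m = 11 → c = 00111, weight = 3.
Tally weights:
  weight 0: 1 codewords.
  weight 2: 1 codewords.
  weight 3: 2 codewords.
Minimum distance d = smallest w > 0 with A_w > 0 = 2.
Sanity: Σ A_w = 4 = 2^2 = 4 ✓.


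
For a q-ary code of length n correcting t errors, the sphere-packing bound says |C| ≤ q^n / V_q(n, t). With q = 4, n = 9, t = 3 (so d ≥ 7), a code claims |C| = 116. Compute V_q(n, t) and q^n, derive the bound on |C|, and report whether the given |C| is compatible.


V_q(n, t) = 2620, q^n = 262144, Hamming bound = 100, |C| = 116 > bound (violated).

Step 1: Compute V_q(n, t) = Σ_{j=0}^3 C(n, j) (q−1)^j.
  j = 0: C(9,0)·(3)^0 = 1·1 = 1.
  j = 1: C(9,1)·(3)^1 = 9·3 = 27.
  j = 2: C(9,2)·(3)^2 = 36·9 = 324.
  j = 3: C(9,3)·(3)^3 = 84·27 = 2268.
  V_q(n, t) = 1 + 27 + 324 + 2268 = 2620.
Step 2: q^n = 4^9 = 262144.
Step 3: Hamming bound ⌊q^n / V_q(n,t)⌋ = ⌊262144/2620⌋ = 100.
Step 4: Compare |C| = 116 to 100: violated.
The claimed |C| lies above the Hamming bound, so no 4-ary code of length 9 with d ≥ 7 can have 116 codewords.


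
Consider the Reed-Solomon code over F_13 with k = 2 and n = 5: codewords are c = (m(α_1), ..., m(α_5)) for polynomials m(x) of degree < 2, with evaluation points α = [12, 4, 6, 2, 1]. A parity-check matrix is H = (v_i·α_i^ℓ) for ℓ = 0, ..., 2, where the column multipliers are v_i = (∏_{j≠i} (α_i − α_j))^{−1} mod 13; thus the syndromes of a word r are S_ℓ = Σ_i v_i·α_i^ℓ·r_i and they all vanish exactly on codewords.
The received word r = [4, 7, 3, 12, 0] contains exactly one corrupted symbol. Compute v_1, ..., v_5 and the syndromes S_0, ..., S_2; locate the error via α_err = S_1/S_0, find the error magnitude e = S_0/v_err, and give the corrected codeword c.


S = (6, 12, 11), error at position 4, error magnitude e = 1, c = [4, 7, 3, 11, 0].

Step 1: column multipliers v_i = (∏_{j≠i}(α_i − α_j))^{−1} mod 13.
  i = 1 (α = 12): (12−4)(12−6)(12−2)(12−1) = 8·6·10·11 = 5280 ≡ 2, so v_1 = 2^{−1} = 7 (mod 13).
  i = 2 (α = 4): (4−12)(4−6)(4−2)(4−1) = (−8)·(−2)·2·3 = 96 ≡ 5, so v_2 = 5^{−1} = 8 (mod 13).
  i = 3 (α = 6): (6−12)(6−4)(6−2)(6−1) = (−6)·2·4·5 = −240 ≡ 7, so v_3 = 7^{−1} = 2 (mod 13).
  i = 4 (α = 2): (2−12)(2−4)(2−6)(2−1) = (−10)·(−2)·(−4)·1 = −80 ≡ 11, so v_4 = 11^{−1} = 6 (mod 13).
  i = 5 (α = 1): (1−12)(1−4)(1−6)(1−2) = (−11)·(−3)·(−5)·(−1) = 165 ≡ 9, so v_5 = 9^{−1} = 3 (mod 13).
  v = [7, 8, 2, 6, 3].
Step 2: syndromes of r = [4, 7, 3, 12, 0] (all sums mod 13).
  S_0 = Σ v_i r_i = 7·4 + 8·7 + 2·3 + 6·12 + 3·0 = 162 ≡ 6.
  S_1 = Σ v_i α_i r_i = 7·12·4 + 8·4·7 + 2·6·3 + 6·2·12 + 3·1·0 = 740 ≡ 12.
  α_i^2 mod 13 = [1, 3, 10, 4, 1].
  S_2 = Σ v_i α_i^2 r_i = 7·1·4 + 8·3·7 + 2·10·3 + 6·4·12 + 3·1·0 = 544 ≡ 11.
  S = (6, 12, 11) ≠ 0, so r is not a codeword (an error is present).
Step 3: locate the error. For a single error e at position i, S_ℓ = v_i·e·α_i^ℓ, so α_err = S_1/S_0.
  S_0^{−1} = 6^{−1} = 11 (mod 13), so α_err = 12·11 = 132 ≡ 2 = α_4. Error position i = 4.
  Consistency check: S_2/S_1 = 11·12 = 132 ≡ 2 = α_err ✓ (single-error assumption holds).
Step 4: error magnitude e = S_0/v_4 = S_0·∏_{j≠4}(α_4 − α_j) = 6·11 = 66 ≡ 1 (mod 13).
Step 5: correct position 4: c_4 = r_4 − e = 12 − 1 ≡ 11 (mod 13). Hence c = [4, 7, 3, 11, 0].
  Check: interpolating c through the α_i gives m(x) = 2 + 11·x (degree < 2) with m(α_i) = c_i for every i, so c is indeed a codeword.


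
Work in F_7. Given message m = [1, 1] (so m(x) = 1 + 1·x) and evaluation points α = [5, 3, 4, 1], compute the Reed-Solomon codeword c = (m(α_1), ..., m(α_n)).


c = [6, 4, 5, 2]

Message polynomial: m(x) = 1 + 1·x (mod 7).
For each evaluation point α_i, compute m(α_i) mod 7:
  α_1 = 5: Horner steps 1 → 6, so m(5) = 6.
  α_2 = 3: Horner steps 1 → 4, so m(3) = 4.
  α_3 = 4: Horner steps 1 → 5, so m(4) = 5.
  α_4 = 1: Horner steps 1 → 2, so m(1) = 2.
Codeword c = [6, 4, 5, 2] ∈ F_7^4.


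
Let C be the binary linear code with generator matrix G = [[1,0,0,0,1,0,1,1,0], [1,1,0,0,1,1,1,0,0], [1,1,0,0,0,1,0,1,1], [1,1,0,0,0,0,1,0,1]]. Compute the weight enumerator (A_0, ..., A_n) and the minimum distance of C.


Weight distribution: A_0 = 1, A_2 = 2, A_3 = 4, A_4 = 5, A_5 = 4. Minimum distance d = 2.

Enumerate all 2^4 = 16 messages m ∈ F_2^4.
For each, compute codeword c = mG in F_2^9, then tally its weight.
  m = 0000 → c = 000000000, weight = 0.
  m = 1000 → c = 100010110, weight = 4.
  m = 0100 → c = 110011100, weight = 5.
  m = 1100 → c = 010001010, weight = 3.
  m = 0010 → c = 110001011, weight = 5.
  m = 1010 → c = 010011101, weight = 5.
  m = 0110 → c = 000010111, weight = 4.
  m = 1110 → c = 100000001, weight = 2.
  m = 0001 → c = 110000101, weight = 4.
  m = 1001 → c = 010010011, weight = 4.
  m = 0101 → c = 000011001, weight = 3.
  m = 1101 → c = 100001111, weight = 5.
  m = 0011 → c = 000001110, weight = 3.
  m = 1011 → c = 100011000, weight = 3.
  m = 0111 → c = 110010010, weight = 4.
  m = 1111 → c = 010000100, weight = 2.
Tally weights:
  weight 0: 1 codewords.
  weight 2: 2 codewords.
  weight 3: 4 codewords.
  weight 4: 5 codewords.
  weight 5: 4 codewords.
Minimum distance d = smallest w > 0 with A_w > 0 = 2.
Sanity: Σ A_w = 16 = 2^4 = 16 ✓.


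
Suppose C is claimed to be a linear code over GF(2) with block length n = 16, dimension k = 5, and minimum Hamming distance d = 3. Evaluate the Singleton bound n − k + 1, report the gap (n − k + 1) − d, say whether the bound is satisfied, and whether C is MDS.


Singleton RHS = n − k + 1 = 12, slack = 9, bound satisfied, not MDS.

Singleton bound: d ≤ n − k + 1.
Here n = 16, k = 5, so n − k + 1 = 12.
Given d = 3, check d ≤ 12: YES.
Slack = (n − k + 1) − d = 9.
The code is NOT MDS (slack = 9 > 0).
Description: the claimed parameters are [16, 5, 3]_2; such a code would be non-MDS.


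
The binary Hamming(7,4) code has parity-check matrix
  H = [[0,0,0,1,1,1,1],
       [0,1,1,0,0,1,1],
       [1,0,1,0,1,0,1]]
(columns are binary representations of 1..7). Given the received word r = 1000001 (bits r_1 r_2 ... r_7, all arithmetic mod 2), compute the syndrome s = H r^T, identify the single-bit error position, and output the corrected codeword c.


s = (1, 1, 0)^T, error position = 6, corrected codeword c = 1000011

Compute s = H r^T mod 2 one row at a time:
  s_1 = 0 + 0 + 0 + 1 = 1 ≡ 1 (mod 2).
  s_2 = 0 + 0 + 0 + 1 = 1 ≡ 1 (mod 2).
  s_3 = 1 + 0 + 0 + 1 = 2 ≡ 0 (mod 2).
s = (1, 1, 0)^T — this equals column 6 of H (binary 110), so error is at position 6.
Correct: flip bit 6 of r = 1000001 to get c = 1000011.


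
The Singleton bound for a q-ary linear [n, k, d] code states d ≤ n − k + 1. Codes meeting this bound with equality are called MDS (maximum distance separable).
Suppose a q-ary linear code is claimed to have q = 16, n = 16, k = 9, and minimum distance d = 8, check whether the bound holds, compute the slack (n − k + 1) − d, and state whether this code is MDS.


Singleton RHS = n − k + 1 = 8, slack = 0, bound satisfied, MDS.

Singleton bound: d ≤ n − k + 1.
Here n = 16, k = 9, so n − k + 1 = 8.
Given d = 8, check d ≤ 8: YES.
Slack = (n − k + 1) − d = 0.
The code is MDS (slack = 0).
Description: the claimed parameters are [16, 9, 8]_16; such a code would be MDS (meets Singleton bound).


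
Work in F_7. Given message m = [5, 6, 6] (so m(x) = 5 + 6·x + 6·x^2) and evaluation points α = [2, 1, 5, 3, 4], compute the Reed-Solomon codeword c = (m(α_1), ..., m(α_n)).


c = [6, 3, 3, 0, 6]

Message polynomial: m(x) = 5 + 6·x + 6·x^2 (mod 7).
For each evaluation point α_i, compute m(α_i) mod 7:
  α_1 = 2: Horner steps 6 → 4 → 6, so m(2) = 6.
  α_2 = 1: Horner steps 6 → 5 → 3, so m(1) = 3.
  α_3 = 5: Horner steps 6 → 1 → 3, so m(5) = 3.
  α_4 = 3: Horner steps 6 → 3 → 0, so m(3) = 0.
  α_5 = 4: Horner steps 6 → 2 → 6, so m(4) = 6.
Codeword c = [6, 3, 3, 0, 6] ∈ F_7^5.


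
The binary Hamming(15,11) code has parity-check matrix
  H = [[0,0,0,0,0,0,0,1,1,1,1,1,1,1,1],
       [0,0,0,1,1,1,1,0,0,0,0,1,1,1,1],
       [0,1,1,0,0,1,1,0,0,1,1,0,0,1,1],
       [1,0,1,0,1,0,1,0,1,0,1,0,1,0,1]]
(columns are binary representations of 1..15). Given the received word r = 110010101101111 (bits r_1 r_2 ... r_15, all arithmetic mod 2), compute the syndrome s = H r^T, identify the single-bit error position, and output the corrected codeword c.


s = (0, 0, 1, 0)^T, error position = 2, corrected codeword c = 100010101101111

Compute s = H r^T mod 2 one row at a time:
  s_1 = 0 + 1 + 1 + 0 + 1 + 1 + 1 + 1 = 6 ≡ 0 (mod 2).
  s_2 = 0 + 1 + 0 + 1 + 1 + 1 + 1 + 1 = 6 ≡ 0 (mod 2).
  s_3 = 1 + 0 + 0 + 1 + 1 + 0 + 1 + 1 = 5 ≡ 1 (mod 2).
  s_4 = 1 + 0 + 1 + 1 + 1 + 0 + 1 + 1 = 6 ≡ 0 (mod 2).
s = (0, 0, 1, 0)^T — this equals column 2 of H (binary 0010), so error is at position 2.
Correct: flip bit 2 of r = 110010101101111 to get c = 100010101101111.


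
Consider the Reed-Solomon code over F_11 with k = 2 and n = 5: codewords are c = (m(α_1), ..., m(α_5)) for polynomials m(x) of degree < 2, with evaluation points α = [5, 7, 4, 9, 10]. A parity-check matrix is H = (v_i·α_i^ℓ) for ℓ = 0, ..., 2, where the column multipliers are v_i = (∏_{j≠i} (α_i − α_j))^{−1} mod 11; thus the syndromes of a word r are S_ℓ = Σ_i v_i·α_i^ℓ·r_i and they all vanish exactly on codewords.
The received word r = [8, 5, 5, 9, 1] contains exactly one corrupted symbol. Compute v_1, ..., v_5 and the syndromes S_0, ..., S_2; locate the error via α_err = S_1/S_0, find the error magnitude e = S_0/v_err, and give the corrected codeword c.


S = (8, 1, 7), error at position 2, error magnitude e = 2, c = [8, 3, 5, 9, 1].

Step 1: column multipliers v_i = (∏_{j≠i}(α_i − α_j))^{−1} mod 11.
  i = 1 (α = 5): (5−7)(5−4)(5−9)(5−10) = (−2)·1·(−4)·(−5) = −40 ≡ 4, so v_1 = 4^{−1} = 3 (mod 11).
  i = 2 (α = 7): (7−5)(7−4)(7−9)(7−10) = 2·3·(−2)·(−3) = 36 ≡ 3, so v_2 = 3^{−1} = 4 (mod 11).
  i = 3 (α = 4): (4−5)(4−7)(4−9)(4−10) = (−1)·(−3)·(−5)·(−6) = 90 ≡ 2, so v_3 = 2^{−1} = 6 (mod 11).
  i = 4 (α = 9): (9−5)(9−7)(9−4)(9−10) = 4·2·5·(−1) = −40 ≡ 4, so v_4 = 4^{−1} = 3 (mod 11).
  i = 5 (α = 10): (10−5)(10−7)(10−4)(10−9) = 5·3·6·1 = 90 ≡ 2, so v_5 = 2^{−1} = 6 (mod 11).
  v = [3, 4, 6, 3, 6].
Step 2: syndromes of r = [8, 5, 5, 9, 1] (all sums mod 11).
  S_0 = Σ v_i r_i = 3·8 + 4·5 + 6·5 + 3·9 + 6·1 = 107 ≡ 8.
  S_1 = Σ v_i α_i r_i = 3·5·8 + 4·7·5 + 6·4·5 + 3·9·9 + 6·10·1 = 683 ≡ 1.
  α_i^2 mod 11 = [3, 5, 5, 4, 1].
  S_2 = Σ v_i α_i^2 r_i = 3·3·8 + 4·5·5 + 6·5·5 + 3·4·9 + 6·1·1 = 436 ≡ 7.
  S = (8, 1, 7) ≠ 0, so r is not a codeword (an error is present).
Step 3: locate the error. For a single error e at position i, S_ℓ = v_i·e·α_i^ℓ, so α_err = S_1/S_0.
  S_0^{−1} = 8^{−1} = 7 (mod 11), so α_err = 1·7 = 7 ≡ 7 = α_2. Error position i = 2.
  Consistency check: S_2/S_1 = 7·1 = 7 ≡ 7 = α_err ✓ (single-error assumption holds).
Step 4: error magnitude e = S_0/v_2 = S_0·∏_{j≠2}(α_2 − α_j) = 8·3 = 24 ≡ 2 (mod 11).
Step 5: correct position 2: c_2 = r_2 − e = 5 − 2 ≡ 3 (mod 11). Hence c = [8, 3, 5, 9, 1].
  Check: interpolating c through the α_i gives m(x) = 4 + 3·x (degree < 2) with m(α_i) = c_i for every i, so c is indeed a codeword.


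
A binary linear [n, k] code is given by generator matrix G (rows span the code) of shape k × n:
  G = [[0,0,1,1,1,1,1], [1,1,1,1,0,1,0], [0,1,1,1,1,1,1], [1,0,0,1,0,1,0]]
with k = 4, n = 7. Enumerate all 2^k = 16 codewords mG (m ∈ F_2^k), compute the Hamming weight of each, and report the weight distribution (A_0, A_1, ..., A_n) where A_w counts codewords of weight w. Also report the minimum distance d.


Weight distribution: A_0 = 1, A_1 = 2, A_2 = 1, A_3 = 2, A_4 = 5, A_5 = 4, A_6 = 1. Minimum distance d = 1.

Enumerate all 2^4 = 16 messages m ∈ F_2^4.
For each, compute codeword c = mG in F_2^7, then tally its weight.
  m = 0000 → c = 0000000, weight = 0.
  m = 1000 → c = 0011111, weight = 5.
  m = 0100 → c = 1111010, weight = 5.
  m = 1100 → c = 1100101, weight = 4.
  m = 0010 → c = 0111111, weight = 6.
  m = 1010 → c = 0100000, weight = 1.
  m = 0110 → c = 1000101, weight = 3.
  m = 1110 → c = 1011010, weight = 4.
  m = 0001 → c = 1001010, weight = 3.
  m = 1001 → c = 1010101, weight = 4.
  m = 0101 → c = 0110000, weight = 2.
  m = 1101 → c = 0101111, weight = 5.
  m = 0011 → c = 1110101, weight = 5.
  m = 1011 → c = 1101010, weight = 4.
  m = 0111 → c = 0001111, weight = 4.
  m = 1111 → c = 0010000, weight = 1.
Tally weights:
  weight 0: 1 codewords.
  weight 1: 2 codewords.
  weight 2: 1 codewords.
  weight 3: 2 codewords.
  weight 4: 5 codewords.
  weight 5: 4 codewords.
  weight 6: 1 codewords.
Minimum distance d = smallest w > 0 with A_w > 0 = 1.
Sanity: Σ A_w = 16 = 2^4 = 16 ✓.


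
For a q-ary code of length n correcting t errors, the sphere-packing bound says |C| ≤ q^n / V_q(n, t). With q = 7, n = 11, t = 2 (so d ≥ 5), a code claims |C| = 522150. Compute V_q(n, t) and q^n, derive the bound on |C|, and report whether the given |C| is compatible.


V_q(n, t) = 2047, q^n = 1977326743, Hamming bound = 965963, |C| = 522150 ≤ bound (satisfied).

Step 1: Compute V_q(n, t) = Σ_{j=0}^2 C(n, j) (q−1)^j.
  j = 0: C(11,0)·(6)^0 = 1·1 = 1.
  j = 1: C(11,1)·(6)^1 = 11·6 = 66.
  j = 2: C(11,2)·(6)^2 = 55·36 = 1980.
  V_q(n, t) = 1 + 66 + 1980 = 2047.
Step 2: q^n = 7^11 = 1977326743.
Step 3: Hamming bound ⌊q^n / V_q(n,t)⌋ = ⌊1977326743/2047⌋ = 965963.
Step 4: Compare |C| = 522150 to 965963: satisfied.
The claimed |C| lies below the Hamming bound.


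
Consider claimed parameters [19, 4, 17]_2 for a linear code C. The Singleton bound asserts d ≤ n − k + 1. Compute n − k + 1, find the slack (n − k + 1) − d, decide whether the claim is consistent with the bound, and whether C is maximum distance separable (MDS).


Singleton RHS = n − k + 1 = 16, slack = -1, bound violated (no such code; not MDS).

Singleton bound: d ≤ n − k + 1.
Here n = 19, k = 4, so n − k + 1 = 16.
Given d = 17, check d ≤ 16: NO.
Slack = (n − k + 1) − d = -1.
The slack is negative: d = 17 exceeds n − k + 1 = 16 by 1, so the Singleton bound is violated and no linear [19, 4, 17]_2 code can exist. In particular it is not MDS (MDS requires d = n − k + 1 exactly).
Description: the claimed parameters are [19, 4, 17]_2; such a code would be impossible (violates the Singleton bound).


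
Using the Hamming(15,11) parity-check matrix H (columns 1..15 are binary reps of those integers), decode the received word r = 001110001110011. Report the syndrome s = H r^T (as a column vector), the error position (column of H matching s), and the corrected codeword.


s = (1, 0, 1, 1)^T, error position = 11, corrected codeword c = 001110001100011

Compute s = H r^T mod 2 one row at a time:
  s_1 = 0 + 1 + 1 + 1 + 0 + 0 + 1 + 1 = 5 ≡ 1 (mod 2).
  s_2 = 1 + 1 + 0 + 0 + 0 + 0 + 1 + 1 = 4 ≡ 0 (mod 2).
  s_3 = 0 + 1 + 0 + 0 + 1 + 1 + 1 + 1 = 5 ≡ 1 (mod 2).
  s_4 = 0 + 1 + 1 + 0 + 1 + 1 + 0 + 1 = 5 ≡ 1 (mod 2).
s = (1, 0, 1, 1)^T — this equals column 11 of H (binary 1011), so error is at position 11.
Correct: flip bit 11 of r = 001110001110011 to get c = 001110001100011.


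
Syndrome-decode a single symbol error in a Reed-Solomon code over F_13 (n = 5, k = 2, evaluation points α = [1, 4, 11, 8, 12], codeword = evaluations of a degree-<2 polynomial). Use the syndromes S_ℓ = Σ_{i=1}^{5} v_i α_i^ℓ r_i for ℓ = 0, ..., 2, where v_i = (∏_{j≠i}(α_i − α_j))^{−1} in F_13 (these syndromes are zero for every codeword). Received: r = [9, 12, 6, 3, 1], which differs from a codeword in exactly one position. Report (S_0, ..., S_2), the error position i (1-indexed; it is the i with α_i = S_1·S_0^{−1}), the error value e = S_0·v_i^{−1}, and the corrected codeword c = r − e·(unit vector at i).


S = (7, 6, 7), error at position 5, error magnitude e = 7, c = [9, 12, 6, 3, 7].

Step 1: column multipliers v_i = (∏_{j≠i}(α_i − α_j))^{−1} mod 13.
  i = 1 (α = 1): (1−4)(1−11)(1−8)(1−12) = (−3)·(−10)·(−7)·(−11) = 2310 ≡ 9, so v_1 = 9^{−1} = 3 (mod 13).
  i = 2 (α = 4): (4−1)(4−11)(4−8)(4−12) = 3·(−7)·(−4)·(−8) = −672 ≡ 4, so v_2 = 4^{−1} = 10 (mod 13).
  i = 3 (α = 11): (11−1)(11−4)(11−8)(11−12) = 10·7·3·(−1) = −210 ≡ 11, so v_3 = 11^{−1} = 6 (mod 13).
  i = 4 (α = 8): (8−1)(8−4)(8−11)(8−12) = 7·4·(−3)·(−4) = 336 ≡ 11, so v_4 = 11^{−1} = 6 (mod 13).
  i = 5 (α = 12): (12−1)(12−4)(12−11)(12−8) = 11·8·1·4 = 352 ≡ 1, so v_5 = 1^{−1} = 1 (mod 13).
  v = [3, 10, 6, 6, 1].
Step 2: syndromes of r = [9, 12, 6, 3, 1] (all sums mod 13).
  S_0 = Σ v_i r_i = 3·9 + 10·12 + 6·6 + 6·3 + 1·1 = 202 ≡ 7.
  S_1 = Σ v_i α_i r_i = 3·1·9 + 10·4·12 + 6·11·6 + 6·8·3 + 1·12·1 = 1059 ≡ 6.
  α_i^2 mod 13 = [1, 3, 4, 12, 1].
  S_2 = Σ v_i α_i^2 r_i = 3·1·9 + 10·3·12 + 6·4·6 + 6·12·3 + 1·1·1 = 748 ≡ 7.
  S = (7, 6, 7) ≠ 0, so r is not a codeword (an error is present).
Step 3: locate the error. For a single error e at position i, S_ℓ = v_i·e·α_i^ℓ, so α_err = S_1/S_0.
  S_0^{−1} = 7^{−1} = 2 (mod 13), so α_err = 6·2 = 12 ≡ 12 = α_5. Error position i = 5.
  Consistency check: S_2/S_1 = 7·11 = 77 ≡ 12 = α_err ✓ (single-error assumption holds).
Step 4: error magnitude e = S_0/v_5 = S_0·∏_{j≠5}(α_5 − α_j) = 7·1 = 7 ≡ 7 (mod 13).
Step 5: correct position 5: c_5 = r_5 − e = 1 − 7 ≡ 7 (mod 13). Hence c = [9, 12, 6, 3, 7].
  Check: interpolating c through the α_i gives m(x) = 8 + 1·x (degree < 2) with m(α_i) = c_i for every i, so c is indeed a codeword.


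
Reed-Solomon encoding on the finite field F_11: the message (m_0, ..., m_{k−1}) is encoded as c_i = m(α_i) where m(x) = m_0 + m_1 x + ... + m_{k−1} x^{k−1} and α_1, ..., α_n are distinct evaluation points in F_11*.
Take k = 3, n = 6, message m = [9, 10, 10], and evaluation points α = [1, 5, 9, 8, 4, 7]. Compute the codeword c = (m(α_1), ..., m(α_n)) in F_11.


c = [7, 1, 7, 3, 0, 8]

Message polynomial: m(x) = 9 + 10·x + 10·x^2 (mod 11).
For each evaluation point α_i, compute m(α_i) mod 11:
  α_1 = 1: Horner steps 10 → 9 → 7, so m(1) = 7.
  α_2 = 5: Horner steps 10 → 5 → 1, so m(5) = 1.
  α_3 = 9: Horner steps 10 → 1 → 7, so m(9) = 7.
  α_4 = 8: Horner steps 10 → 2 → 3, so m(8) = 3.
  α_5 = 4: Horner steps 10 → 6 → 0, so m(4) = 0.
  α_6 = 7: Horner steps 10 → 3 → 8, so m(7) = 8.
Codeword c = [7, 1, 7, 3, 0, 8] ∈ F_11^6.


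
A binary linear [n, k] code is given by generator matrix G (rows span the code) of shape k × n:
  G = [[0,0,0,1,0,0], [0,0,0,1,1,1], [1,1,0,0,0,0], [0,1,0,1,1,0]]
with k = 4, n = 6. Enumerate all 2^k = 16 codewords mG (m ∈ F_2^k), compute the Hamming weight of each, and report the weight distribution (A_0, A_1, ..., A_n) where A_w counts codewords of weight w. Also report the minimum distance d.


Weight distribution: A_0 = 1, A_1 = 1, A_2 = 6, A_3 = 6, A_4 = 1, A_5 = 1. Minimum distance d = 1.

Enumerate all 2^4 = 16 messages m ∈ F_2^4.
For each, compute codeword c = mG in F_2^6, then tally its weight.
  m = 0000 → c = 000000, weight = 0.
  m = 1000 → c = 000100, weight = 1.
  m = 0100 → c = 000111, weight = 3.
  m = 1100 → c = 000011, weight = 2.
  m = 0010 → c = 110000, weight = 2.
  m = 1010 → c = 110100, weight = 3.
  m = 0110 → c = 110111, weight = 5.
  m = 1110 → c = 110011, weight = 4.
  m = 0001 → c = 010110, weight = 3.
  m = 1001 → c = 010010, weight = 2.
  m = 0101 → c = 010001, weight = 2.
  m = 1101 → c = 010101, weight = 3.
  m = 0011 → c = 100110, weight = 3.
  m = 1011 → c = 100010, weight = 2.
  m = 0111 → c = 100001, weight = 2.
  m = 1111 → c = 100101, weight = 3.
Tally weights:
  weight 0: 1 codewords.
  weight 1: 1 codewords.
  weight 2: 6 codewords.
  weight 3: 6 codewords.
  weight 4: 1 codewords.
  weight 5: 1 codewords.
Minimum distance d = smallest w > 0 with A_w > 0 = 1.
Sanity: Σ A_w = 16 = 2^4 = 16 ✓.
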